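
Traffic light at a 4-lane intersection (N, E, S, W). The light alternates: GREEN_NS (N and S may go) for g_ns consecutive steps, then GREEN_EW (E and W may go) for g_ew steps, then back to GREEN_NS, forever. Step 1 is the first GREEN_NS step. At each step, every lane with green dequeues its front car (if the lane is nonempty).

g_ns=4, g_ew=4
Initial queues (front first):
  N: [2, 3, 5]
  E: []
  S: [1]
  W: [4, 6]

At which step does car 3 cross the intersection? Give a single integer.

Step 1 [NS]: N:car2-GO,E:wait,S:car1-GO,W:wait | queues: N=2 E=0 S=0 W=2
Step 2 [NS]: N:car3-GO,E:wait,S:empty,W:wait | queues: N=1 E=0 S=0 W=2
Step 3 [NS]: N:car5-GO,E:wait,S:empty,W:wait | queues: N=0 E=0 S=0 W=2
Step 4 [NS]: N:empty,E:wait,S:empty,W:wait | queues: N=0 E=0 S=0 W=2
Step 5 [EW]: N:wait,E:empty,S:wait,W:car4-GO | queues: N=0 E=0 S=0 W=1
Step 6 [EW]: N:wait,E:empty,S:wait,W:car6-GO | queues: N=0 E=0 S=0 W=0
Car 3 crosses at step 2

2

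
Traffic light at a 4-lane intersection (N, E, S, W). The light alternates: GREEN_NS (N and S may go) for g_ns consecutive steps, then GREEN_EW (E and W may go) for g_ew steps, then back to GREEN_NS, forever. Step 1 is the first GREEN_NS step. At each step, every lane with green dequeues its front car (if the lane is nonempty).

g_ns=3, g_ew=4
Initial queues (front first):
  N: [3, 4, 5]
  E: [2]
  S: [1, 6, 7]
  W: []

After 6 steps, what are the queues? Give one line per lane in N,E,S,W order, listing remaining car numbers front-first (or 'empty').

Step 1 [NS]: N:car3-GO,E:wait,S:car1-GO,W:wait | queues: N=2 E=1 S=2 W=0
Step 2 [NS]: N:car4-GO,E:wait,S:car6-GO,W:wait | queues: N=1 E=1 S=1 W=0
Step 3 [NS]: N:car5-GO,E:wait,S:car7-GO,W:wait | queues: N=0 E=1 S=0 W=0
Step 4 [EW]: N:wait,E:car2-GO,S:wait,W:empty | queues: N=0 E=0 S=0 W=0

N: empty
E: empty
S: empty
W: empty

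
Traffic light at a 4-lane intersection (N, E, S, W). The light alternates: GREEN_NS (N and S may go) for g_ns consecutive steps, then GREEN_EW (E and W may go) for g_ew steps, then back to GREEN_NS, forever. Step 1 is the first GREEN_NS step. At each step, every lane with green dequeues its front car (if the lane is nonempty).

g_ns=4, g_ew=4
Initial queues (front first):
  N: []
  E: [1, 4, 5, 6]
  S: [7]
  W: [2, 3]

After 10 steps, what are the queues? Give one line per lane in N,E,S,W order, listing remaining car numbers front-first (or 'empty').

Step 1 [NS]: N:empty,E:wait,S:car7-GO,W:wait | queues: N=0 E=4 S=0 W=2
Step 2 [NS]: N:empty,E:wait,S:empty,W:wait | queues: N=0 E=4 S=0 W=2
Step 3 [NS]: N:empty,E:wait,S:empty,W:wait | queues: N=0 E=4 S=0 W=2
Step 4 [NS]: N:empty,E:wait,S:empty,W:wait | queues: N=0 E=4 S=0 W=2
Step 5 [EW]: N:wait,E:car1-GO,S:wait,W:car2-GO | queues: N=0 E=3 S=0 W=1
Step 6 [EW]: N:wait,E:car4-GO,S:wait,W:car3-GO | queues: N=0 E=2 S=0 W=0
Step 7 [EW]: N:wait,E:car5-GO,S:wait,W:empty | queues: N=0 E=1 S=0 W=0
Step 8 [EW]: N:wait,E:car6-GO,S:wait,W:empty | queues: N=0 E=0 S=0 W=0

N: empty
E: empty
S: empty
W: empty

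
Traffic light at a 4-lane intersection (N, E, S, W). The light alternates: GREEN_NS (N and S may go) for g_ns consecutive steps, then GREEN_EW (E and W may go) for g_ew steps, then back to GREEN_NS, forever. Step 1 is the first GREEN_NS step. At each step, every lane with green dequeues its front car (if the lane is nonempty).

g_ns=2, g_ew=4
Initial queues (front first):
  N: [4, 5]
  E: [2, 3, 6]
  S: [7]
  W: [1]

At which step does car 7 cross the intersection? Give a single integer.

Step 1 [NS]: N:car4-GO,E:wait,S:car7-GO,W:wait | queues: N=1 E=3 S=0 W=1
Step 2 [NS]: N:car5-GO,E:wait,S:empty,W:wait | queues: N=0 E=3 S=0 W=1
Step 3 [EW]: N:wait,E:car2-GO,S:wait,W:car1-GO | queues: N=0 E=2 S=0 W=0
Step 4 [EW]: N:wait,E:car3-GO,S:wait,W:empty | queues: N=0 E=1 S=0 W=0
Step 5 [EW]: N:wait,E:car6-GO,S:wait,W:empty | queues: N=0 E=0 S=0 W=0
Car 7 crosses at step 1

1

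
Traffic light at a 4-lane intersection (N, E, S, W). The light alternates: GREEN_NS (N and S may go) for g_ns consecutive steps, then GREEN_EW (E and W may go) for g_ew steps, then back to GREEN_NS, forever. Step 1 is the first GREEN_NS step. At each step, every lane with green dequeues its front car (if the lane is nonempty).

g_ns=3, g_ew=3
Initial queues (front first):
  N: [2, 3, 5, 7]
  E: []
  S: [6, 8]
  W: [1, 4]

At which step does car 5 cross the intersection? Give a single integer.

Step 1 [NS]: N:car2-GO,E:wait,S:car6-GO,W:wait | queues: N=3 E=0 S=1 W=2
Step 2 [NS]: N:car3-GO,E:wait,S:car8-GO,W:wait | queues: N=2 E=0 S=0 W=2
Step 3 [NS]: N:car5-GO,E:wait,S:empty,W:wait | queues: N=1 E=0 S=0 W=2
Step 4 [EW]: N:wait,E:empty,S:wait,W:car1-GO | queues: N=1 E=0 S=0 W=1
Step 5 [EW]: N:wait,E:empty,S:wait,W:car4-GO | queues: N=1 E=0 S=0 W=0
Step 6 [EW]: N:wait,E:empty,S:wait,W:empty | queues: N=1 E=0 S=0 W=0
Step 7 [NS]: N:car7-GO,E:wait,S:empty,W:wait | queues: N=0 E=0 S=0 W=0
Car 5 crosses at step 3

3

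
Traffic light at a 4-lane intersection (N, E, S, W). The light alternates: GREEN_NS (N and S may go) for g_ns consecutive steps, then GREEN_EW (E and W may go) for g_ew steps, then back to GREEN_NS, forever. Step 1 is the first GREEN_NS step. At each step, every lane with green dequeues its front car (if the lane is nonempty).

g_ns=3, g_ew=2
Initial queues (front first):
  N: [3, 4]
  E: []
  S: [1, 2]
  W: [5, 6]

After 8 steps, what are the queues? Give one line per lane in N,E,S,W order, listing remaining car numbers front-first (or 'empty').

Step 1 [NS]: N:car3-GO,E:wait,S:car1-GO,W:wait | queues: N=1 E=0 S=1 W=2
Step 2 [NS]: N:car4-GO,E:wait,S:car2-GO,W:wait | queues: N=0 E=0 S=0 W=2
Step 3 [NS]: N:empty,E:wait,S:empty,W:wait | queues: N=0 E=0 S=0 W=2
Step 4 [EW]: N:wait,E:empty,S:wait,W:car5-GO | queues: N=0 E=0 S=0 W=1
Step 5 [EW]: N:wait,E:empty,S:wait,W:car6-GO | queues: N=0 E=0 S=0 W=0

N: empty
E: empty
S: empty
W: empty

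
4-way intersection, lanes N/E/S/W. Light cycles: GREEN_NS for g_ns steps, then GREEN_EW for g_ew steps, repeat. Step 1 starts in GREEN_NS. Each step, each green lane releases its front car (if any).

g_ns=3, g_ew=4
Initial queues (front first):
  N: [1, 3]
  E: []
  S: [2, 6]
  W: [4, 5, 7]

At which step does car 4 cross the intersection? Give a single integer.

Step 1 [NS]: N:car1-GO,E:wait,S:car2-GO,W:wait | queues: N=1 E=0 S=1 W=3
Step 2 [NS]: N:car3-GO,E:wait,S:car6-GO,W:wait | queues: N=0 E=0 S=0 W=3
Step 3 [NS]: N:empty,E:wait,S:empty,W:wait | queues: N=0 E=0 S=0 W=3
Step 4 [EW]: N:wait,E:empty,S:wait,W:car4-GO | queues: N=0 E=0 S=0 W=2
Step 5 [EW]: N:wait,E:empty,S:wait,W:car5-GO | queues: N=0 E=0 S=0 W=1
Step 6 [EW]: N:wait,E:empty,S:wait,W:car7-GO | queues: N=0 E=0 S=0 W=0
Car 4 crosses at step 4

4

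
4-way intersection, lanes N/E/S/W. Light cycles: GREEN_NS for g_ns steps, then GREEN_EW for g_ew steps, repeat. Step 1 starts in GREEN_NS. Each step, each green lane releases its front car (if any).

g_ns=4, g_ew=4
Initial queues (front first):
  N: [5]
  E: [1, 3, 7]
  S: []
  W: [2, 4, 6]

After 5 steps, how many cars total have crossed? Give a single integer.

Answer: 3

Derivation:
Step 1 [NS]: N:car5-GO,E:wait,S:empty,W:wait | queues: N=0 E=3 S=0 W=3
Step 2 [NS]: N:empty,E:wait,S:empty,W:wait | queues: N=0 E=3 S=0 W=3
Step 3 [NS]: N:empty,E:wait,S:empty,W:wait | queues: N=0 E=3 S=0 W=3
Step 4 [NS]: N:empty,E:wait,S:empty,W:wait | queues: N=0 E=3 S=0 W=3
Step 5 [EW]: N:wait,E:car1-GO,S:wait,W:car2-GO | queues: N=0 E=2 S=0 W=2
Cars crossed by step 5: 3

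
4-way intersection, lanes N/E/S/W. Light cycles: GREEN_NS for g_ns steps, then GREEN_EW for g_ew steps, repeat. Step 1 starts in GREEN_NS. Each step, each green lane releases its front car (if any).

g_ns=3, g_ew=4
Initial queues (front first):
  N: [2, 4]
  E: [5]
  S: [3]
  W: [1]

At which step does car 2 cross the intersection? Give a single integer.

Step 1 [NS]: N:car2-GO,E:wait,S:car3-GO,W:wait | queues: N=1 E=1 S=0 W=1
Step 2 [NS]: N:car4-GO,E:wait,S:empty,W:wait | queues: N=0 E=1 S=0 W=1
Step 3 [NS]: N:empty,E:wait,S:empty,W:wait | queues: N=0 E=1 S=0 W=1
Step 4 [EW]: N:wait,E:car5-GO,S:wait,W:car1-GO | queues: N=0 E=0 S=0 W=0
Car 2 crosses at step 1

1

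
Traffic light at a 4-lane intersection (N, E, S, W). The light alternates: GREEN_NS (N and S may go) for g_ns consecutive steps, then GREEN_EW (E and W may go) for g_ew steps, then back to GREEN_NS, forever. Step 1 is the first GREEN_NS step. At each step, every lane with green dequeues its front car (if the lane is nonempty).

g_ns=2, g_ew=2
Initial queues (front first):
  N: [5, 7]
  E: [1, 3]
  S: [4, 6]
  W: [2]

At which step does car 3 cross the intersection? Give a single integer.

Step 1 [NS]: N:car5-GO,E:wait,S:car4-GO,W:wait | queues: N=1 E=2 S=1 W=1
Step 2 [NS]: N:car7-GO,E:wait,S:car6-GO,W:wait | queues: N=0 E=2 S=0 W=1
Step 3 [EW]: N:wait,E:car1-GO,S:wait,W:car2-GO | queues: N=0 E=1 S=0 W=0
Step 4 [EW]: N:wait,E:car3-GO,S:wait,W:empty | queues: N=0 E=0 S=0 W=0
Car 3 crosses at step 4

4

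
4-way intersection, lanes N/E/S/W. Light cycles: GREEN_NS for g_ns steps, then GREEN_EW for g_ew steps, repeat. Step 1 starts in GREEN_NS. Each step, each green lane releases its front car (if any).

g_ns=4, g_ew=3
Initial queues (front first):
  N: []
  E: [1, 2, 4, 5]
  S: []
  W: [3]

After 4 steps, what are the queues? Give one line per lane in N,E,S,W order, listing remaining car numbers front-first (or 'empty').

Step 1 [NS]: N:empty,E:wait,S:empty,W:wait | queues: N=0 E=4 S=0 W=1
Step 2 [NS]: N:empty,E:wait,S:empty,W:wait | queues: N=0 E=4 S=0 W=1
Step 3 [NS]: N:empty,E:wait,S:empty,W:wait | queues: N=0 E=4 S=0 W=1
Step 4 [NS]: N:empty,E:wait,S:empty,W:wait | queues: N=0 E=4 S=0 W=1

N: empty
E: 1 2 4 5
S: empty
W: 3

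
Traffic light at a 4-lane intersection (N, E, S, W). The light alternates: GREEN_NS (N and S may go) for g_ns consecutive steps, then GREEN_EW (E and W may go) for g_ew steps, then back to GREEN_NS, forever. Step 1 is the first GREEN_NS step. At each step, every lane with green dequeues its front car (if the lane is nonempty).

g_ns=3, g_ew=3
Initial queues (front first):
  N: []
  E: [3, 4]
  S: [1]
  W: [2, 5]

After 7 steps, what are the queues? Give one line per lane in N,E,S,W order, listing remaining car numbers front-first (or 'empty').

Step 1 [NS]: N:empty,E:wait,S:car1-GO,W:wait | queues: N=0 E=2 S=0 W=2
Step 2 [NS]: N:empty,E:wait,S:empty,W:wait | queues: N=0 E=2 S=0 W=2
Step 3 [NS]: N:empty,E:wait,S:empty,W:wait | queues: N=0 E=2 S=0 W=2
Step 4 [EW]: N:wait,E:car3-GO,S:wait,W:car2-GO | queues: N=0 E=1 S=0 W=1
Step 5 [EW]: N:wait,E:car4-GO,S:wait,W:car5-GO | queues: N=0 E=0 S=0 W=0

N: empty
E: empty
S: empty
W: empty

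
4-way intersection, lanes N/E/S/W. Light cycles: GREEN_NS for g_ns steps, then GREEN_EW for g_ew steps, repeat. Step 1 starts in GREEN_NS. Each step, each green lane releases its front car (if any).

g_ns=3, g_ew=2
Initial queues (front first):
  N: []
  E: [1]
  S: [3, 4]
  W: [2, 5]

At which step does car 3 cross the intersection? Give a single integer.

Step 1 [NS]: N:empty,E:wait,S:car3-GO,W:wait | queues: N=0 E=1 S=1 W=2
Step 2 [NS]: N:empty,E:wait,S:car4-GO,W:wait | queues: N=0 E=1 S=0 W=2
Step 3 [NS]: N:empty,E:wait,S:empty,W:wait | queues: N=0 E=1 S=0 W=2
Step 4 [EW]: N:wait,E:car1-GO,S:wait,W:car2-GO | queues: N=0 E=0 S=0 W=1
Step 5 [EW]: N:wait,E:empty,S:wait,W:car5-GO | queues: N=0 E=0 S=0 W=0
Car 3 crosses at step 1

1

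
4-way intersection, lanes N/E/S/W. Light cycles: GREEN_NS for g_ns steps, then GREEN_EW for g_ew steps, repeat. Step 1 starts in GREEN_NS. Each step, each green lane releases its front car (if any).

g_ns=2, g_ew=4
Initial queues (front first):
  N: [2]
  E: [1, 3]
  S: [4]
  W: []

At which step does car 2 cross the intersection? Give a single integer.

Step 1 [NS]: N:car2-GO,E:wait,S:car4-GO,W:wait | queues: N=0 E=2 S=0 W=0
Step 2 [NS]: N:empty,E:wait,S:empty,W:wait | queues: N=0 E=2 S=0 W=0
Step 3 [EW]: N:wait,E:car1-GO,S:wait,W:empty | queues: N=0 E=1 S=0 W=0
Step 4 [EW]: N:wait,E:car3-GO,S:wait,W:empty | queues: N=0 E=0 S=0 W=0
Car 2 crosses at step 1

1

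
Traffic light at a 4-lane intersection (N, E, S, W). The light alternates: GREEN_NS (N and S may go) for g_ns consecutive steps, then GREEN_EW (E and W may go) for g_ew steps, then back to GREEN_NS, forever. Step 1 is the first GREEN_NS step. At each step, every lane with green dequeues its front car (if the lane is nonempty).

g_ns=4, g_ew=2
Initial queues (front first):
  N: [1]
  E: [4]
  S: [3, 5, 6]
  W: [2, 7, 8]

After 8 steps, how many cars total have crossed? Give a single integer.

Step 1 [NS]: N:car1-GO,E:wait,S:car3-GO,W:wait | queues: N=0 E=1 S=2 W=3
Step 2 [NS]: N:empty,E:wait,S:car5-GO,W:wait | queues: N=0 E=1 S=1 W=3
Step 3 [NS]: N:empty,E:wait,S:car6-GO,W:wait | queues: N=0 E=1 S=0 W=3
Step 4 [NS]: N:empty,E:wait,S:empty,W:wait | queues: N=0 E=1 S=0 W=3
Step 5 [EW]: N:wait,E:car4-GO,S:wait,W:car2-GO | queues: N=0 E=0 S=0 W=2
Step 6 [EW]: N:wait,E:empty,S:wait,W:car7-GO | queues: N=0 E=0 S=0 W=1
Step 7 [NS]: N:empty,E:wait,S:empty,W:wait | queues: N=0 E=0 S=0 W=1
Step 8 [NS]: N:empty,E:wait,S:empty,W:wait | queues: N=0 E=0 S=0 W=1
Cars crossed by step 8: 7

Answer: 7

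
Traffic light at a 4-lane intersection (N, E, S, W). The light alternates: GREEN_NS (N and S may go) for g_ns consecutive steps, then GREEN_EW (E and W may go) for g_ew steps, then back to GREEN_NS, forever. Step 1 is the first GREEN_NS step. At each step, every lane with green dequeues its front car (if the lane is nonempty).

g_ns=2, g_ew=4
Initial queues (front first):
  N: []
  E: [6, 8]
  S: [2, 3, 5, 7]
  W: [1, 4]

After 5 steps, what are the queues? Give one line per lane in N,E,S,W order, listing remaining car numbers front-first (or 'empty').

Step 1 [NS]: N:empty,E:wait,S:car2-GO,W:wait | queues: N=0 E=2 S=3 W=2
Step 2 [NS]: N:empty,E:wait,S:car3-GO,W:wait | queues: N=0 E=2 S=2 W=2
Step 3 [EW]: N:wait,E:car6-GO,S:wait,W:car1-GO | queues: N=0 E=1 S=2 W=1
Step 4 [EW]: N:wait,E:car8-GO,S:wait,W:car4-GO | queues: N=0 E=0 S=2 W=0
Step 5 [EW]: N:wait,E:empty,S:wait,W:empty | queues: N=0 E=0 S=2 W=0

N: empty
E: empty
S: 5 7
W: empty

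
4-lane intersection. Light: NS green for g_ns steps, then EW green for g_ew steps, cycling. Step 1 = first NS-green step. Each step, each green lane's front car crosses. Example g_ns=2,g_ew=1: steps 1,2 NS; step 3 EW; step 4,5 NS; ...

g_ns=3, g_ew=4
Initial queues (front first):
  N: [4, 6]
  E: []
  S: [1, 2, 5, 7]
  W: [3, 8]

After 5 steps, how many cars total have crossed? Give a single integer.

Answer: 7

Derivation:
Step 1 [NS]: N:car4-GO,E:wait,S:car1-GO,W:wait | queues: N=1 E=0 S=3 W=2
Step 2 [NS]: N:car6-GO,E:wait,S:car2-GO,W:wait | queues: N=0 E=0 S=2 W=2
Step 3 [NS]: N:empty,E:wait,S:car5-GO,W:wait | queues: N=0 E=0 S=1 W=2
Step 4 [EW]: N:wait,E:empty,S:wait,W:car3-GO | queues: N=0 E=0 S=1 W=1
Step 5 [EW]: N:wait,E:empty,S:wait,W:car8-GO | queues: N=0 E=0 S=1 W=0
Cars crossed by step 5: 7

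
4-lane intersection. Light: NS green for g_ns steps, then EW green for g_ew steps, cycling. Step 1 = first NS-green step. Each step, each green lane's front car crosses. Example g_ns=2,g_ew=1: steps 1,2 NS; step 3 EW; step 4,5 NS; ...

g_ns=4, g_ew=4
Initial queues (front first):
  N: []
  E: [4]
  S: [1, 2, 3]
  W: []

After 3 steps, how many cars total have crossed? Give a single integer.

Answer: 3

Derivation:
Step 1 [NS]: N:empty,E:wait,S:car1-GO,W:wait | queues: N=0 E=1 S=2 W=0
Step 2 [NS]: N:empty,E:wait,S:car2-GO,W:wait | queues: N=0 E=1 S=1 W=0
Step 3 [NS]: N:empty,E:wait,S:car3-GO,W:wait | queues: N=0 E=1 S=0 W=0
Cars crossed by step 3: 3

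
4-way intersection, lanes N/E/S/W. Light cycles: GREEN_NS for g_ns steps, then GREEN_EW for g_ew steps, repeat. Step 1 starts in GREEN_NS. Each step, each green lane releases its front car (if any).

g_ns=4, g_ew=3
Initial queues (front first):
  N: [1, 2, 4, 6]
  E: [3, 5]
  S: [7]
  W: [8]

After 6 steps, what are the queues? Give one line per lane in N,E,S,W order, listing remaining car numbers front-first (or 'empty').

Step 1 [NS]: N:car1-GO,E:wait,S:car7-GO,W:wait | queues: N=3 E=2 S=0 W=1
Step 2 [NS]: N:car2-GO,E:wait,S:empty,W:wait | queues: N=2 E=2 S=0 W=1
Step 3 [NS]: N:car4-GO,E:wait,S:empty,W:wait | queues: N=1 E=2 S=0 W=1
Step 4 [NS]: N:car6-GO,E:wait,S:empty,W:wait | queues: N=0 E=2 S=0 W=1
Step 5 [EW]: N:wait,E:car3-GO,S:wait,W:car8-GO | queues: N=0 E=1 S=0 W=0
Step 6 [EW]: N:wait,E:car5-GO,S:wait,W:empty | queues: N=0 E=0 S=0 W=0

N: empty
E: empty
S: empty
W: empty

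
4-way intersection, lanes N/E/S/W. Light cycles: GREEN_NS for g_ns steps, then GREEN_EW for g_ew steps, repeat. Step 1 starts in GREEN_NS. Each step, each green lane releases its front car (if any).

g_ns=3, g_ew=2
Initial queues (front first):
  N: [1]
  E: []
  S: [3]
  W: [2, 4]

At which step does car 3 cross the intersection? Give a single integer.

Step 1 [NS]: N:car1-GO,E:wait,S:car3-GO,W:wait | queues: N=0 E=0 S=0 W=2
Step 2 [NS]: N:empty,E:wait,S:empty,W:wait | queues: N=0 E=0 S=0 W=2
Step 3 [NS]: N:empty,E:wait,S:empty,W:wait | queues: N=0 E=0 S=0 W=2
Step 4 [EW]: N:wait,E:empty,S:wait,W:car2-GO | queues: N=0 E=0 S=0 W=1
Step 5 [EW]: N:wait,E:empty,S:wait,W:car4-GO | queues: N=0 E=0 S=0 W=0
Car 3 crosses at step 1

1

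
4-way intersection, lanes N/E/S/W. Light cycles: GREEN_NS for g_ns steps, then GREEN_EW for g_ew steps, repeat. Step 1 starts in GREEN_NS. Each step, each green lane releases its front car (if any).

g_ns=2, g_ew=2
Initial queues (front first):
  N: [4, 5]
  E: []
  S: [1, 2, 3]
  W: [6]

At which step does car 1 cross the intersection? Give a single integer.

Step 1 [NS]: N:car4-GO,E:wait,S:car1-GO,W:wait | queues: N=1 E=0 S=2 W=1
Step 2 [NS]: N:car5-GO,E:wait,S:car2-GO,W:wait | queues: N=0 E=0 S=1 W=1
Step 3 [EW]: N:wait,E:empty,S:wait,W:car6-GO | queues: N=0 E=0 S=1 W=0
Step 4 [EW]: N:wait,E:empty,S:wait,W:empty | queues: N=0 E=0 S=1 W=0
Step 5 [NS]: N:empty,E:wait,S:car3-GO,W:wait | queues: N=0 E=0 S=0 W=0
Car 1 crosses at step 1

1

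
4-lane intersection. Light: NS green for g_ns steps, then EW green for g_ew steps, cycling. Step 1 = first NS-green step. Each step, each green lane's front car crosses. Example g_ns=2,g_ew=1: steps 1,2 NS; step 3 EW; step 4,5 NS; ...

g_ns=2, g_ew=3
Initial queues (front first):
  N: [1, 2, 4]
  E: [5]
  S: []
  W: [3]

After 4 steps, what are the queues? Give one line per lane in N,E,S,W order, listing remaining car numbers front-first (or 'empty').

Step 1 [NS]: N:car1-GO,E:wait,S:empty,W:wait | queues: N=2 E=1 S=0 W=1
Step 2 [NS]: N:car2-GO,E:wait,S:empty,W:wait | queues: N=1 E=1 S=0 W=1
Step 3 [EW]: N:wait,E:car5-GO,S:wait,W:car3-GO | queues: N=1 E=0 S=0 W=0
Step 4 [EW]: N:wait,E:empty,S:wait,W:empty | queues: N=1 E=0 S=0 W=0

N: 4
E: empty
S: empty
W: empty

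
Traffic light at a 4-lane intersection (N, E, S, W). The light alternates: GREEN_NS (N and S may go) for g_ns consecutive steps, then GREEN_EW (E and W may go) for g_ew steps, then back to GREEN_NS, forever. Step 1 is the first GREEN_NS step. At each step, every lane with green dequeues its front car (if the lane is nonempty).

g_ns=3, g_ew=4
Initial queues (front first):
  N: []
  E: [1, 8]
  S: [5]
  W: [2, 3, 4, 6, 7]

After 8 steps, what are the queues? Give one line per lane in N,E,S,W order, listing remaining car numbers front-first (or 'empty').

Step 1 [NS]: N:empty,E:wait,S:car5-GO,W:wait | queues: N=0 E=2 S=0 W=5
Step 2 [NS]: N:empty,E:wait,S:empty,W:wait | queues: N=0 E=2 S=0 W=5
Step 3 [NS]: N:empty,E:wait,S:empty,W:wait | queues: N=0 E=2 S=0 W=5
Step 4 [EW]: N:wait,E:car1-GO,S:wait,W:car2-GO | queues: N=0 E=1 S=0 W=4
Step 5 [EW]: N:wait,E:car8-GO,S:wait,W:car3-GO | queues: N=0 E=0 S=0 W=3
Step 6 [EW]: N:wait,E:empty,S:wait,W:car4-GO | queues: N=0 E=0 S=0 W=2
Step 7 [EW]: N:wait,E:empty,S:wait,W:car6-GO | queues: N=0 E=0 S=0 W=1
Step 8 [NS]: N:empty,E:wait,S:empty,W:wait | queues: N=0 E=0 S=0 W=1

N: empty
E: empty
S: empty
W: 7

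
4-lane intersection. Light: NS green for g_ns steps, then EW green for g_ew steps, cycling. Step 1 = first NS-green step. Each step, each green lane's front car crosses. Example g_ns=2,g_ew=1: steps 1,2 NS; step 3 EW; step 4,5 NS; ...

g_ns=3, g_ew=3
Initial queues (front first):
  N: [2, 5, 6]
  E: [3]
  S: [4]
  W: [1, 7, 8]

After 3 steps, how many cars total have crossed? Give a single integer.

Step 1 [NS]: N:car2-GO,E:wait,S:car4-GO,W:wait | queues: N=2 E=1 S=0 W=3
Step 2 [NS]: N:car5-GO,E:wait,S:empty,W:wait | queues: N=1 E=1 S=0 W=3
Step 3 [NS]: N:car6-GO,E:wait,S:empty,W:wait | queues: N=0 E=1 S=0 W=3
Cars crossed by step 3: 4

Answer: 4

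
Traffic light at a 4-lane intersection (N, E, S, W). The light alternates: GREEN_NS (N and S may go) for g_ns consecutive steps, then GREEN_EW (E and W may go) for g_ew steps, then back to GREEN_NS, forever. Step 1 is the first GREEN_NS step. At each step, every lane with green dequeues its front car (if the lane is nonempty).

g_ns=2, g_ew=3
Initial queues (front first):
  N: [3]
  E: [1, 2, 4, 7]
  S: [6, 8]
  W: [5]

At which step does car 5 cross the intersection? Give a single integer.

Step 1 [NS]: N:car3-GO,E:wait,S:car6-GO,W:wait | queues: N=0 E=4 S=1 W=1
Step 2 [NS]: N:empty,E:wait,S:car8-GO,W:wait | queues: N=0 E=4 S=0 W=1
Step 3 [EW]: N:wait,E:car1-GO,S:wait,W:car5-GO | queues: N=0 E=3 S=0 W=0
Step 4 [EW]: N:wait,E:car2-GO,S:wait,W:empty | queues: N=0 E=2 S=0 W=0
Step 5 [EW]: N:wait,E:car4-GO,S:wait,W:empty | queues: N=0 E=1 S=0 W=0
Step 6 [NS]: N:empty,E:wait,S:empty,W:wait | queues: N=0 E=1 S=0 W=0
Step 7 [NS]: N:empty,E:wait,S:empty,W:wait | queues: N=0 E=1 S=0 W=0
Step 8 [EW]: N:wait,E:car7-GO,S:wait,W:empty | queues: N=0 E=0 S=0 W=0
Car 5 crosses at step 3

3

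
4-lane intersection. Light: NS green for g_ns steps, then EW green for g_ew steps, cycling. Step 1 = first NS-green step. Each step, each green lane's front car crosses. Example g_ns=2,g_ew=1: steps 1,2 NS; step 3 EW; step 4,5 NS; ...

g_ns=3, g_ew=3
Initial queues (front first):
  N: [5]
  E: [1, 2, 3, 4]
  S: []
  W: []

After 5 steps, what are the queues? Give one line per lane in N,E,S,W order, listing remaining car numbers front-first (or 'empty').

Step 1 [NS]: N:car5-GO,E:wait,S:empty,W:wait | queues: N=0 E=4 S=0 W=0
Step 2 [NS]: N:empty,E:wait,S:empty,W:wait | queues: N=0 E=4 S=0 W=0
Step 3 [NS]: N:empty,E:wait,S:empty,W:wait | queues: N=0 E=4 S=0 W=0
Step 4 [EW]: N:wait,E:car1-GO,S:wait,W:empty | queues: N=0 E=3 S=0 W=0
Step 5 [EW]: N:wait,E:car2-GO,S:wait,W:empty | queues: N=0 E=2 S=0 W=0

N: empty
E: 3 4
S: empty
W: empty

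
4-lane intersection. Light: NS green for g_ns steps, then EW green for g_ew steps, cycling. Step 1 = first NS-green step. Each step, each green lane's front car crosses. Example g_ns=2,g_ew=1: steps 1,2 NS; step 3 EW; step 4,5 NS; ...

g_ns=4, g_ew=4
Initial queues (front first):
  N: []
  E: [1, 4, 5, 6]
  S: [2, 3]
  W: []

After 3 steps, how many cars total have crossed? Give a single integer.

Answer: 2

Derivation:
Step 1 [NS]: N:empty,E:wait,S:car2-GO,W:wait | queues: N=0 E=4 S=1 W=0
Step 2 [NS]: N:empty,E:wait,S:car3-GO,W:wait | queues: N=0 E=4 S=0 W=0
Step 3 [NS]: N:empty,E:wait,S:empty,W:wait | queues: N=0 E=4 S=0 W=0
Cars crossed by step 3: 2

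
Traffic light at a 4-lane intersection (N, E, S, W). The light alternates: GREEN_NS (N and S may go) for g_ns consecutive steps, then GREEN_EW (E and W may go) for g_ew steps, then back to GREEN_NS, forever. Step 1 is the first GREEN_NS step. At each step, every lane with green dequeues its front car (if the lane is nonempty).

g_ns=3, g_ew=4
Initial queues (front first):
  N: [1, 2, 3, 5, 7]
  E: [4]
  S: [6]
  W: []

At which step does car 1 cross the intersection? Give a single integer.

Step 1 [NS]: N:car1-GO,E:wait,S:car6-GO,W:wait | queues: N=4 E=1 S=0 W=0
Step 2 [NS]: N:car2-GO,E:wait,S:empty,W:wait | queues: N=3 E=1 S=0 W=0
Step 3 [NS]: N:car3-GO,E:wait,S:empty,W:wait | queues: N=2 E=1 S=0 W=0
Step 4 [EW]: N:wait,E:car4-GO,S:wait,W:empty | queues: N=2 E=0 S=0 W=0
Step 5 [EW]: N:wait,E:empty,S:wait,W:empty | queues: N=2 E=0 S=0 W=0
Step 6 [EW]: N:wait,E:empty,S:wait,W:empty | queues: N=2 E=0 S=0 W=0
Step 7 [EW]: N:wait,E:empty,S:wait,W:empty | queues: N=2 E=0 S=0 W=0
Step 8 [NS]: N:car5-GO,E:wait,S:empty,W:wait | queues: N=1 E=0 S=0 W=0
Step 9 [NS]: N:car7-GO,E:wait,S:empty,W:wait | queues: N=0 E=0 S=0 W=0
Car 1 crosses at step 1

1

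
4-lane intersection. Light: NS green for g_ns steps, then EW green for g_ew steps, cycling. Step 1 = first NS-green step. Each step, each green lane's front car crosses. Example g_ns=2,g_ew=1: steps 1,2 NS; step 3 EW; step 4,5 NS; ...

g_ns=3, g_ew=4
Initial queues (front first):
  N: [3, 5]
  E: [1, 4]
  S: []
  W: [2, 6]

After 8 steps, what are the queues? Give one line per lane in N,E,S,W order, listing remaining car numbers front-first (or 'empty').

Step 1 [NS]: N:car3-GO,E:wait,S:empty,W:wait | queues: N=1 E=2 S=0 W=2
Step 2 [NS]: N:car5-GO,E:wait,S:empty,W:wait | queues: N=0 E=2 S=0 W=2
Step 3 [NS]: N:empty,E:wait,S:empty,W:wait | queues: N=0 E=2 S=0 W=2
Step 4 [EW]: N:wait,E:car1-GO,S:wait,W:car2-GO | queues: N=0 E=1 S=0 W=1
Step 5 [EW]: N:wait,E:car4-GO,S:wait,W:car6-GO | queues: N=0 E=0 S=0 W=0

N: empty
E: empty
S: empty
W: empty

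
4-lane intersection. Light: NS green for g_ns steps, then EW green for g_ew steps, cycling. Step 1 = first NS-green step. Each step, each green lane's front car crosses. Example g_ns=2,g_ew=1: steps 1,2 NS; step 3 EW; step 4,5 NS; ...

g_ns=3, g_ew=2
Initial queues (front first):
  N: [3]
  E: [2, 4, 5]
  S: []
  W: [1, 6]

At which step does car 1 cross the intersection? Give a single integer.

Step 1 [NS]: N:car3-GO,E:wait,S:empty,W:wait | queues: N=0 E=3 S=0 W=2
Step 2 [NS]: N:empty,E:wait,S:empty,W:wait | queues: N=0 E=3 S=0 W=2
Step 3 [NS]: N:empty,E:wait,S:empty,W:wait | queues: N=0 E=3 S=0 W=2
Step 4 [EW]: N:wait,E:car2-GO,S:wait,W:car1-GO | queues: N=0 E=2 S=0 W=1
Step 5 [EW]: N:wait,E:car4-GO,S:wait,W:car6-GO | queues: N=0 E=1 S=0 W=0
Step 6 [NS]: N:empty,E:wait,S:empty,W:wait | queues: N=0 E=1 S=0 W=0
Step 7 [NS]: N:empty,E:wait,S:empty,W:wait | queues: N=0 E=1 S=0 W=0
Step 8 [NS]: N:empty,E:wait,S:empty,W:wait | queues: N=0 E=1 S=0 W=0
Step 9 [EW]: N:wait,E:car5-GO,S:wait,W:empty | queues: N=0 E=0 S=0 W=0
Car 1 crosses at step 4

4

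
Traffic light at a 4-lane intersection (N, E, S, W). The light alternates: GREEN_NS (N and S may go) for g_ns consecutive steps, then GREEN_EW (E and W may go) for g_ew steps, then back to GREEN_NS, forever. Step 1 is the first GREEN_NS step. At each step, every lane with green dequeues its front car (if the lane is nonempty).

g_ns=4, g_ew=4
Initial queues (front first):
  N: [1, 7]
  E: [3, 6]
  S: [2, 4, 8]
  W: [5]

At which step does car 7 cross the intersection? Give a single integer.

Step 1 [NS]: N:car1-GO,E:wait,S:car2-GO,W:wait | queues: N=1 E=2 S=2 W=1
Step 2 [NS]: N:car7-GO,E:wait,S:car4-GO,W:wait | queues: N=0 E=2 S=1 W=1
Step 3 [NS]: N:empty,E:wait,S:car8-GO,W:wait | queues: N=0 E=2 S=0 W=1
Step 4 [NS]: N:empty,E:wait,S:empty,W:wait | queues: N=0 E=2 S=0 W=1
Step 5 [EW]: N:wait,E:car3-GO,S:wait,W:car5-GO | queues: N=0 E=1 S=0 W=0
Step 6 [EW]: N:wait,E:car6-GO,S:wait,W:empty | queues: N=0 E=0 S=0 W=0
Car 7 crosses at step 2

2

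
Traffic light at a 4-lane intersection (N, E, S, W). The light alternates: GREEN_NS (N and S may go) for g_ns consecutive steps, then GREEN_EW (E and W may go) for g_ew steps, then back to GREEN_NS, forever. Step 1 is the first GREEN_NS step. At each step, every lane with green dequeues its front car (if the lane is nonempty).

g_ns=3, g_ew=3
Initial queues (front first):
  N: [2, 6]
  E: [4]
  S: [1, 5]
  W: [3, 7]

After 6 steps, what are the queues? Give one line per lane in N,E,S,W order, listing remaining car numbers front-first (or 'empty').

Step 1 [NS]: N:car2-GO,E:wait,S:car1-GO,W:wait | queues: N=1 E=1 S=1 W=2
Step 2 [NS]: N:car6-GO,E:wait,S:car5-GO,W:wait | queues: N=0 E=1 S=0 W=2
Step 3 [NS]: N:empty,E:wait,S:empty,W:wait | queues: N=0 E=1 S=0 W=2
Step 4 [EW]: N:wait,E:car4-GO,S:wait,W:car3-GO | queues: N=0 E=0 S=0 W=1
Step 5 [EW]: N:wait,E:empty,S:wait,W:car7-GO | queues: N=0 E=0 S=0 W=0

N: empty
E: empty
S: empty
W: empty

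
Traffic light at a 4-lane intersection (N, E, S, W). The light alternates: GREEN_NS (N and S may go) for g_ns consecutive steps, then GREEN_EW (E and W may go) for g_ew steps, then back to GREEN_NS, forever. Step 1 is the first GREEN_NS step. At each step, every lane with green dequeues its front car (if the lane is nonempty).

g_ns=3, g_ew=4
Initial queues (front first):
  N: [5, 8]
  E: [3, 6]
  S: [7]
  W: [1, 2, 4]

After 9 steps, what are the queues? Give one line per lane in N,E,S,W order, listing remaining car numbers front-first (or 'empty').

Step 1 [NS]: N:car5-GO,E:wait,S:car7-GO,W:wait | queues: N=1 E=2 S=0 W=3
Step 2 [NS]: N:car8-GO,E:wait,S:empty,W:wait | queues: N=0 E=2 S=0 W=3
Step 3 [NS]: N:empty,E:wait,S:empty,W:wait | queues: N=0 E=2 S=0 W=3
Step 4 [EW]: N:wait,E:car3-GO,S:wait,W:car1-GO | queues: N=0 E=1 S=0 W=2
Step 5 [EW]: N:wait,E:car6-GO,S:wait,W:car2-GO | queues: N=0 E=0 S=0 W=1
Step 6 [EW]: N:wait,E:empty,S:wait,W:car4-GO | queues: N=0 E=0 S=0 W=0

N: empty
E: empty
S: empty
W: empty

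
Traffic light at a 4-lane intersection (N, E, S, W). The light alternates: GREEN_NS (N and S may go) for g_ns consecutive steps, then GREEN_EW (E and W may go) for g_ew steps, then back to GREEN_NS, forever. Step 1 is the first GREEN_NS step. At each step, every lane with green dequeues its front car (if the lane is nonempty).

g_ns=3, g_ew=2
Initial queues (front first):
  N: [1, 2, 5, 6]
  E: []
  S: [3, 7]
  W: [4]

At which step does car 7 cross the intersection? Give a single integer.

Step 1 [NS]: N:car1-GO,E:wait,S:car3-GO,W:wait | queues: N=3 E=0 S=1 W=1
Step 2 [NS]: N:car2-GO,E:wait,S:car7-GO,W:wait | queues: N=2 E=0 S=0 W=1
Step 3 [NS]: N:car5-GO,E:wait,S:empty,W:wait | queues: N=1 E=0 S=0 W=1
Step 4 [EW]: N:wait,E:empty,S:wait,W:car4-GO | queues: N=1 E=0 S=0 W=0
Step 5 [EW]: N:wait,E:empty,S:wait,W:empty | queues: N=1 E=0 S=0 W=0
Step 6 [NS]: N:car6-GO,E:wait,S:empty,W:wait | queues: N=0 E=0 S=0 W=0
Car 7 crosses at step 2

2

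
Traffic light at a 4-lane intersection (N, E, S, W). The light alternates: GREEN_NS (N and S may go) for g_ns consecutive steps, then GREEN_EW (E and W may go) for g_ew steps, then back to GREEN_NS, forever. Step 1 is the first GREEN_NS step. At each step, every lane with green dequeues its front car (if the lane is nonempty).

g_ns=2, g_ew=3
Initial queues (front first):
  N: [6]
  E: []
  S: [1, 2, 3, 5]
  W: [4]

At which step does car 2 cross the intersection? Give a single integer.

Step 1 [NS]: N:car6-GO,E:wait,S:car1-GO,W:wait | queues: N=0 E=0 S=3 W=1
Step 2 [NS]: N:empty,E:wait,S:car2-GO,W:wait | queues: N=0 E=0 S=2 W=1
Step 3 [EW]: N:wait,E:empty,S:wait,W:car4-GO | queues: N=0 E=0 S=2 W=0
Step 4 [EW]: N:wait,E:empty,S:wait,W:empty | queues: N=0 E=0 S=2 W=0
Step 5 [EW]: N:wait,E:empty,S:wait,W:empty | queues: N=0 E=0 S=2 W=0
Step 6 [NS]: N:empty,E:wait,S:car3-GO,W:wait | queues: N=0 E=0 S=1 W=0
Step 7 [NS]: N:empty,E:wait,S:car5-GO,W:wait | queues: N=0 E=0 S=0 W=0
Car 2 crosses at step 2

2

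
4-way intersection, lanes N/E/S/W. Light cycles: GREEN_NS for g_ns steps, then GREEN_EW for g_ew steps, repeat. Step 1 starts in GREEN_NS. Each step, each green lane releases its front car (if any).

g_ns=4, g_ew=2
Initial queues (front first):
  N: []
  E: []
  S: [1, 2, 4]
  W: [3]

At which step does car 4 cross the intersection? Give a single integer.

Step 1 [NS]: N:empty,E:wait,S:car1-GO,W:wait | queues: N=0 E=0 S=2 W=1
Step 2 [NS]: N:empty,E:wait,S:car2-GO,W:wait | queues: N=0 E=0 S=1 W=1
Step 3 [NS]: N:empty,E:wait,S:car4-GO,W:wait | queues: N=0 E=0 S=0 W=1
Step 4 [NS]: N:empty,E:wait,S:empty,W:wait | queues: N=0 E=0 S=0 W=1
Step 5 [EW]: N:wait,E:empty,S:wait,W:car3-GO | queues: N=0 E=0 S=0 W=0
Car 4 crosses at step 3

3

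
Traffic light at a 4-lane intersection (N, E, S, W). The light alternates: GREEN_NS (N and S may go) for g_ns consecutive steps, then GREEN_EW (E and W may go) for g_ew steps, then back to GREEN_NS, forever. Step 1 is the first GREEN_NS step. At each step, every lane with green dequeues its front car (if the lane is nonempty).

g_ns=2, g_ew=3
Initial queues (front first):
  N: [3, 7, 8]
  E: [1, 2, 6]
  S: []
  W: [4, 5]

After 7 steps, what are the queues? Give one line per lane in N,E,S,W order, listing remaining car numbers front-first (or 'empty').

Step 1 [NS]: N:car3-GO,E:wait,S:empty,W:wait | queues: N=2 E=3 S=0 W=2
Step 2 [NS]: N:car7-GO,E:wait,S:empty,W:wait | queues: N=1 E=3 S=0 W=2
Step 3 [EW]: N:wait,E:car1-GO,S:wait,W:car4-GO | queues: N=1 E=2 S=0 W=1
Step 4 [EW]: N:wait,E:car2-GO,S:wait,W:car5-GO | queues: N=1 E=1 S=0 W=0
Step 5 [EW]: N:wait,E:car6-GO,S:wait,W:empty | queues: N=1 E=0 S=0 W=0
Step 6 [NS]: N:car8-GO,E:wait,S:empty,W:wait | queues: N=0 E=0 S=0 W=0

N: empty
E: empty
S: empty
W: empty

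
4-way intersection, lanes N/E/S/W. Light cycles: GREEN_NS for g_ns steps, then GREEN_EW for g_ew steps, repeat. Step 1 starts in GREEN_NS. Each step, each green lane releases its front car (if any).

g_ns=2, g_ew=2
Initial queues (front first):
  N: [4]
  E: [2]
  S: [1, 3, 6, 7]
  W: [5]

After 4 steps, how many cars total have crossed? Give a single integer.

Answer: 5

Derivation:
Step 1 [NS]: N:car4-GO,E:wait,S:car1-GO,W:wait | queues: N=0 E=1 S=3 W=1
Step 2 [NS]: N:empty,E:wait,S:car3-GO,W:wait | queues: N=0 E=1 S=2 W=1
Step 3 [EW]: N:wait,E:car2-GO,S:wait,W:car5-GO | queues: N=0 E=0 S=2 W=0
Step 4 [EW]: N:wait,E:empty,S:wait,W:empty | queues: N=0 E=0 S=2 W=0
Cars crossed by step 4: 5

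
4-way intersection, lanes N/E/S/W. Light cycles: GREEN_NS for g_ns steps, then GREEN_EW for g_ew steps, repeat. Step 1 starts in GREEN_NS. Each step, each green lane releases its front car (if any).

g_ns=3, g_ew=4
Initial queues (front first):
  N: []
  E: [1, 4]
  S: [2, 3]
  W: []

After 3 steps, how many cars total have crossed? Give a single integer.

Step 1 [NS]: N:empty,E:wait,S:car2-GO,W:wait | queues: N=0 E=2 S=1 W=0
Step 2 [NS]: N:empty,E:wait,S:car3-GO,W:wait | queues: N=0 E=2 S=0 W=0
Step 3 [NS]: N:empty,E:wait,S:empty,W:wait | queues: N=0 E=2 S=0 W=0
Cars crossed by step 3: 2

Answer: 2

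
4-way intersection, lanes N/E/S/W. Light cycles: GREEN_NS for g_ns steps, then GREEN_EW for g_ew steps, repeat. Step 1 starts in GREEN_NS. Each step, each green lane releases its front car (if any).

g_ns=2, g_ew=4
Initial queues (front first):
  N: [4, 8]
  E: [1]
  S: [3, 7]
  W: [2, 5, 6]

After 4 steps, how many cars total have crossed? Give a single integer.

Answer: 7

Derivation:
Step 1 [NS]: N:car4-GO,E:wait,S:car3-GO,W:wait | queues: N=1 E=1 S=1 W=3
Step 2 [NS]: N:car8-GO,E:wait,S:car7-GO,W:wait | queues: N=0 E=1 S=0 W=3
Step 3 [EW]: N:wait,E:car1-GO,S:wait,W:car2-GO | queues: N=0 E=0 S=0 W=2
Step 4 [EW]: N:wait,E:empty,S:wait,W:car5-GO | queues: N=0 E=0 S=0 W=1
Cars crossed by step 4: 7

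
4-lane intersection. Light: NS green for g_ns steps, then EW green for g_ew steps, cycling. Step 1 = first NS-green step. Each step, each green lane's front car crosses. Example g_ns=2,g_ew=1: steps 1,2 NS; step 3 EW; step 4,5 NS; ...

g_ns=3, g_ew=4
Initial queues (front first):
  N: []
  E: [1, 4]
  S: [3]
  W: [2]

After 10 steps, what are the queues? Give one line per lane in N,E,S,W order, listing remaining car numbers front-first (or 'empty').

Step 1 [NS]: N:empty,E:wait,S:car3-GO,W:wait | queues: N=0 E=2 S=0 W=1
Step 2 [NS]: N:empty,E:wait,S:empty,W:wait | queues: N=0 E=2 S=0 W=1
Step 3 [NS]: N:empty,E:wait,S:empty,W:wait | queues: N=0 E=2 S=0 W=1
Step 4 [EW]: N:wait,E:car1-GO,S:wait,W:car2-GO | queues: N=0 E=1 S=0 W=0
Step 5 [EW]: N:wait,E:car4-GO,S:wait,W:empty | queues: N=0 E=0 S=0 W=0

N: empty
E: empty
S: empty
W: empty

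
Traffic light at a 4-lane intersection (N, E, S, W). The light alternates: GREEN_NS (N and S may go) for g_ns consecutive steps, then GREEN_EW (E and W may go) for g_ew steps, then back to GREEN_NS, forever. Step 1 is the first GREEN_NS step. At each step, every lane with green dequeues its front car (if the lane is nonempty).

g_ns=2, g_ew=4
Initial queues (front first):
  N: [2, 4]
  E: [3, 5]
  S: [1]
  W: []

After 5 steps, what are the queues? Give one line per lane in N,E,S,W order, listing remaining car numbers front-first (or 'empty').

Step 1 [NS]: N:car2-GO,E:wait,S:car1-GO,W:wait | queues: N=1 E=2 S=0 W=0
Step 2 [NS]: N:car4-GO,E:wait,S:empty,W:wait | queues: N=0 E=2 S=0 W=0
Step 3 [EW]: N:wait,E:car3-GO,S:wait,W:empty | queues: N=0 E=1 S=0 W=0
Step 4 [EW]: N:wait,E:car5-GO,S:wait,W:empty | queues: N=0 E=0 S=0 W=0

N: empty
E: empty
S: empty
W: empty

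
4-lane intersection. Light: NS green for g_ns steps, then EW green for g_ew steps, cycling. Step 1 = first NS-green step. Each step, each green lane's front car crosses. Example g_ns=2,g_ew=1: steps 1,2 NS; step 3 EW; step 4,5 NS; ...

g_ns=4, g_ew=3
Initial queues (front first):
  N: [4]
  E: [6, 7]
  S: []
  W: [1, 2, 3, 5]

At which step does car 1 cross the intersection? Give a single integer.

Step 1 [NS]: N:car4-GO,E:wait,S:empty,W:wait | queues: N=0 E=2 S=0 W=4
Step 2 [NS]: N:empty,E:wait,S:empty,W:wait | queues: N=0 E=2 S=0 W=4
Step 3 [NS]: N:empty,E:wait,S:empty,W:wait | queues: N=0 E=2 S=0 W=4
Step 4 [NS]: N:empty,E:wait,S:empty,W:wait | queues: N=0 E=2 S=0 W=4
Step 5 [EW]: N:wait,E:car6-GO,S:wait,W:car1-GO | queues: N=0 E=1 S=0 W=3
Step 6 [EW]: N:wait,E:car7-GO,S:wait,W:car2-GO | queues: N=0 E=0 S=0 W=2
Step 7 [EW]: N:wait,E:empty,S:wait,W:car3-GO | queues: N=0 E=0 S=0 W=1
Step 8 [NS]: N:empty,E:wait,S:empty,W:wait | queues: N=0 E=0 S=0 W=1
Step 9 [NS]: N:empty,E:wait,S:empty,W:wait | queues: N=0 E=0 S=0 W=1
Step 10 [NS]: N:empty,E:wait,S:empty,W:wait | queues: N=0 E=0 S=0 W=1
Step 11 [NS]: N:empty,E:wait,S:empty,W:wait | queues: N=0 E=0 S=0 W=1
Step 12 [EW]: N:wait,E:empty,S:wait,W:car5-GO | queues: N=0 E=0 S=0 W=0
Car 1 crosses at step 5

5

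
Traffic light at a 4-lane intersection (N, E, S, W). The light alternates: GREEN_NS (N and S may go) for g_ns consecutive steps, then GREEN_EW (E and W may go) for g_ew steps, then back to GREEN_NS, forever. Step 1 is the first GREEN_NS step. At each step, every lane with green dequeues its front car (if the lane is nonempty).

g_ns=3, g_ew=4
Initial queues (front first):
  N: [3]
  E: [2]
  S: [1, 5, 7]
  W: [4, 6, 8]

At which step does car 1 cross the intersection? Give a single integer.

Step 1 [NS]: N:car3-GO,E:wait,S:car1-GO,W:wait | queues: N=0 E=1 S=2 W=3
Step 2 [NS]: N:empty,E:wait,S:car5-GO,W:wait | queues: N=0 E=1 S=1 W=3
Step 3 [NS]: N:empty,E:wait,S:car7-GO,W:wait | queues: N=0 E=1 S=0 W=3
Step 4 [EW]: N:wait,E:car2-GO,S:wait,W:car4-GO | queues: N=0 E=0 S=0 W=2
Step 5 [EW]: N:wait,E:empty,S:wait,W:car6-GO | queues: N=0 E=0 S=0 W=1
Step 6 [EW]: N:wait,E:empty,S:wait,W:car8-GO | queues: N=0 E=0 S=0 W=0
Car 1 crosses at step 1

1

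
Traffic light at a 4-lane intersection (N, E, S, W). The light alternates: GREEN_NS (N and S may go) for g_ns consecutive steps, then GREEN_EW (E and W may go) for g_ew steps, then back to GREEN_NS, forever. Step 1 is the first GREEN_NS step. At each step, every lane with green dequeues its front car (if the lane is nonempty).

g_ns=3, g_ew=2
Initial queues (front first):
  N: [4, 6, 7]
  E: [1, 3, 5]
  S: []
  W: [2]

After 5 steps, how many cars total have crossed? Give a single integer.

Step 1 [NS]: N:car4-GO,E:wait,S:empty,W:wait | queues: N=2 E=3 S=0 W=1
Step 2 [NS]: N:car6-GO,E:wait,S:empty,W:wait | queues: N=1 E=3 S=0 W=1
Step 3 [NS]: N:car7-GO,E:wait,S:empty,W:wait | queues: N=0 E=3 S=0 W=1
Step 4 [EW]: N:wait,E:car1-GO,S:wait,W:car2-GO | queues: N=0 E=2 S=0 W=0
Step 5 [EW]: N:wait,E:car3-GO,S:wait,W:empty | queues: N=0 E=1 S=0 W=0
Cars crossed by step 5: 6

Answer: 6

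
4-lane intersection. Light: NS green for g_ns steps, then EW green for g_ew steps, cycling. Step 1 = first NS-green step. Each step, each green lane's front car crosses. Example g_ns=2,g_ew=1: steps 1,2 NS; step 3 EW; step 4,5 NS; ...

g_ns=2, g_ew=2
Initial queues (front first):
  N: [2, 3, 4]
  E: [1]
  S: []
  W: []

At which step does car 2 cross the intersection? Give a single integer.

Step 1 [NS]: N:car2-GO,E:wait,S:empty,W:wait | queues: N=2 E=1 S=0 W=0
Step 2 [NS]: N:car3-GO,E:wait,S:empty,W:wait | queues: N=1 E=1 S=0 W=0
Step 3 [EW]: N:wait,E:car1-GO,S:wait,W:empty | queues: N=1 E=0 S=0 W=0
Step 4 [EW]: N:wait,E:empty,S:wait,W:empty | queues: N=1 E=0 S=0 W=0
Step 5 [NS]: N:car4-GO,E:wait,S:empty,W:wait | queues: N=0 E=0 S=0 W=0
Car 2 crosses at step 1

1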